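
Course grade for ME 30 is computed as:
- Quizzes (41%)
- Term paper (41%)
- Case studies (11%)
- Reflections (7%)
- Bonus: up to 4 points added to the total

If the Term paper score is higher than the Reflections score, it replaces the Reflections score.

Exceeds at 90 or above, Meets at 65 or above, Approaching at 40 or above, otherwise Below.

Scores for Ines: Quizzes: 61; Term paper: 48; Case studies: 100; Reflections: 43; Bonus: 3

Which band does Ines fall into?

Term paper (48) > Reflections (43), so Reflections counts as 48.
Weighted total:
  Quizzes 61 × 0.41 = 25.01
  Term paper 48 × 0.41 = 19.68
  Case studies 100 × 0.11 = 11
  Reflections 48 × 0.07 = 3.36
Sum = 59.05
Bonus: 59.05 + 3 = 62.05
62.05 is ≥ 40 and < 65 → Approaching

Approaching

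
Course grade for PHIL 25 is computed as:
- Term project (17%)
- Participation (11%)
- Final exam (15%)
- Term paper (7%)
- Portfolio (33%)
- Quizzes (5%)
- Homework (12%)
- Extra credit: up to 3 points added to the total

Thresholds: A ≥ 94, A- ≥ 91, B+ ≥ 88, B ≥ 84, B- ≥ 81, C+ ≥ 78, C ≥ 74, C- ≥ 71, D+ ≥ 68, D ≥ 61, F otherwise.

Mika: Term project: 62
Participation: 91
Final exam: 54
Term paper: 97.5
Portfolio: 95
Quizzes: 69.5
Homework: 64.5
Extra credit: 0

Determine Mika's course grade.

C+

Weighted total:
  Term project 62 × 0.17 = 10.54
  Participation 91 × 0.11 = 10.01
  Final exam 54 × 0.15 = 8.1
  Term paper 97.5 × 0.07 = 6.825
  Portfolio 95 × 0.33 = 31.35
  Quizzes 69.5 × 0.05 = 3.475
  Homework 64.5 × 0.12 = 7.74
Sum = 78.04
Extra credit: 78.04 + 0 = 78.04
78.04 is ≥ 78 and < 81 → C+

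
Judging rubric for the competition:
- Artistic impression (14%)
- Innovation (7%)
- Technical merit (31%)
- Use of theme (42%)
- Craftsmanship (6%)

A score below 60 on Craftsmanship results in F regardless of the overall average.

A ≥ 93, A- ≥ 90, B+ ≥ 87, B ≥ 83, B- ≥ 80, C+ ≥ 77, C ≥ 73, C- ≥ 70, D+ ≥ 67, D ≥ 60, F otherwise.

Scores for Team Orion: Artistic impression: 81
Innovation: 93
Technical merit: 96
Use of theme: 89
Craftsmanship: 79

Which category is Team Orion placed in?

Craftsmanship score 79 ≥ 60: minimum met.
Weighted total:
  Artistic impression 81 × 0.14 = 11.34
  Innovation 93 × 0.07 = 6.51
  Technical merit 96 × 0.31 = 29.76
  Use of theme 89 × 0.42 = 37.38
  Craftsmanship 79 × 0.06 = 4.74
Sum = 89.73
89.73 is ≥ 87 and < 90 → B+

B+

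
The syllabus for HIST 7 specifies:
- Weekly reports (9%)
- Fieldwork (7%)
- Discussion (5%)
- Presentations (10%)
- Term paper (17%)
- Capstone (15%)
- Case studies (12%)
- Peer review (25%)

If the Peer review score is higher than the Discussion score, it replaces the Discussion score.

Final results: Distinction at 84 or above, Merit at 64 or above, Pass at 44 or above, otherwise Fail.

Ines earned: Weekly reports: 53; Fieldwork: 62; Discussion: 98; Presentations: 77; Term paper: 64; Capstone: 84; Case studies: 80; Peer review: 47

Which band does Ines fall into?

Merit

Peer review (47) ≤ Discussion (98), so Discussion stays at 98.
Weighted total:
  Weekly reports 53 × 0.09 = 4.77
  Fieldwork 62 × 0.07 = 4.34
  Discussion 98 × 0.05 = 4.9
  Presentations 77 × 0.1 = 7.7
  Term paper 64 × 0.17 = 10.88
  Capstone 84 × 0.15 = 12.6
  Case studies 80 × 0.12 = 9.6
  Peer review 47 × 0.25 = 11.75
Sum = 66.54
66.54 is ≥ 64 and < 84 → Merit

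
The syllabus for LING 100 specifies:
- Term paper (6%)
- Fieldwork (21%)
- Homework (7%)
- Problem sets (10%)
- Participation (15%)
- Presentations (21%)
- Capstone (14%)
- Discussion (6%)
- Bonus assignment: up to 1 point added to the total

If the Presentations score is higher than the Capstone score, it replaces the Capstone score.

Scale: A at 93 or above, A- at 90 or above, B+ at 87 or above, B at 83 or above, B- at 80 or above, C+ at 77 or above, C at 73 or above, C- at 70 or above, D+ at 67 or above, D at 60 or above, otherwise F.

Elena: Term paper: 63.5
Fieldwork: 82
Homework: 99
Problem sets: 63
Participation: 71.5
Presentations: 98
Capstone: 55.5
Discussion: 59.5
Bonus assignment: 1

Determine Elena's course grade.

Presentations (98) > Capstone (55.5), so Capstone counts as 98.
Weighted total:
  Term paper 63.5 × 0.06 = 3.81
  Fieldwork 82 × 0.21 = 17.22
  Homework 99 × 0.07 = 6.93
  Problem sets 63 × 0.1 = 6.3
  Participation 71.5 × 0.15 = 10.725
  Presentations 98 × 0.21 = 20.58
  Capstone 98 × 0.14 = 13.72
  Discussion 59.5 × 0.06 = 3.57
Sum = 82.855
Bonus assignment: 82.855 + 1 = 83.855
83.855 is ≥ 83 and < 87 → B

B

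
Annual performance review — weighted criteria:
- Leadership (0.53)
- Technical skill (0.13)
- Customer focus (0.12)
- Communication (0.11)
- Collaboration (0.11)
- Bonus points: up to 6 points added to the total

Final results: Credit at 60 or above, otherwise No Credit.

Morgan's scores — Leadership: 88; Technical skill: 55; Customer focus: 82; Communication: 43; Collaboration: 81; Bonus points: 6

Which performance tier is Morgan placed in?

Weighted total:
  Leadership 88 × 0.53 = 46.64
  Technical skill 55 × 0.13 = 7.15
  Customer focus 82 × 0.12 = 9.84
  Communication 43 × 0.11 = 4.73
  Collaboration 81 × 0.11 = 8.91
Sum = 77.27
Bonus points: 77.27 + 6 = 83.27
83.27 ≥ 60 → Credit

Credit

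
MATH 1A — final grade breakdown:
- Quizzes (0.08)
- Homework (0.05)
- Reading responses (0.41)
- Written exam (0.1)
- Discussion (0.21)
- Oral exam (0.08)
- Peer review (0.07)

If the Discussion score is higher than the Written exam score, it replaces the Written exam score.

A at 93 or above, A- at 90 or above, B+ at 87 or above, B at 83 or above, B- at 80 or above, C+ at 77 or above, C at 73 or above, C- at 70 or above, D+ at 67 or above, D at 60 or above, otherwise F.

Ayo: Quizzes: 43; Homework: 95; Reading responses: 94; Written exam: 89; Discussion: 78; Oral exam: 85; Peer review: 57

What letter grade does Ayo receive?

B-

Discussion (78) ≤ Written exam (89), so Written exam stays at 89.
Weighted total:
  Quizzes 43 × 0.08 = 3.44
  Homework 95 × 0.05 = 4.75
  Reading responses 94 × 0.41 = 38.54
  Written exam 89 × 0.1 = 8.9
  Discussion 78 × 0.21 = 16.38
  Oral exam 85 × 0.08 = 6.8
  Peer review 57 × 0.07 = 3.99
Sum = 82.8
82.8 is ≥ 80 and < 83 → B-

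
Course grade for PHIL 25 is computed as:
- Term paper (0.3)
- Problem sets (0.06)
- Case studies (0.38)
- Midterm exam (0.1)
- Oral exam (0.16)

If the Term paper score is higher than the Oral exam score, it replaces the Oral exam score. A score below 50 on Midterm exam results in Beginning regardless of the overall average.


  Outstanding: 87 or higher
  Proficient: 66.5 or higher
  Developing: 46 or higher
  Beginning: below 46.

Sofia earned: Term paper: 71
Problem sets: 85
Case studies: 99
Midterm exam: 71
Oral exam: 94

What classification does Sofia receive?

Term paper (71) ≤ Oral exam (94), so Oral exam stays at 94.
Midterm exam score 71 ≥ 50: minimum met.
Weighted total:
  Term paper 71 × 0.3 = 21.3
  Problem sets 85 × 0.06 = 5.1
  Case studies 99 × 0.38 = 37.62
  Midterm exam 71 × 0.1 = 7.1
  Oral exam 94 × 0.16 = 15.04
Sum = 86.16
86.16 is ≥ 66.5 and < 87 → Proficient

Proficient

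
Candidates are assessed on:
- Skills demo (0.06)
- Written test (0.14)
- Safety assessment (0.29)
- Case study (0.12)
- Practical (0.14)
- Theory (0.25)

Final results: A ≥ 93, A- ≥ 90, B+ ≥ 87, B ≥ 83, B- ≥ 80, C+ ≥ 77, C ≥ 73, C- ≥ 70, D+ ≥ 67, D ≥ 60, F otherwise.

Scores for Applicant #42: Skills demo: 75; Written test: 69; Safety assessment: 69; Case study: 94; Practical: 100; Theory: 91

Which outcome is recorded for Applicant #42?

Weighted total:
  Skills demo 75 × 0.06 = 4.5
  Written test 69 × 0.14 = 9.66
  Safety assessment 69 × 0.29 = 20.01
  Case study 94 × 0.12 = 11.28
  Practical 100 × 0.14 = 14
  Theory 91 × 0.25 = 22.75
Sum = 82.2
82.2 is ≥ 80 and < 83 → B-

B-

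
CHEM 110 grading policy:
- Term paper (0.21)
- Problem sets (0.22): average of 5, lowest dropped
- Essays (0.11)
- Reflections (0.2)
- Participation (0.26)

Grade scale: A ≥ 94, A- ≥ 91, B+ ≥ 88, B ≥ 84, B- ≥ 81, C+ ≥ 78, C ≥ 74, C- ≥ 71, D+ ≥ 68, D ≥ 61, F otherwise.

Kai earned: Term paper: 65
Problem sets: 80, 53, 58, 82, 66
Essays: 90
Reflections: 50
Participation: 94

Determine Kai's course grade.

Problem sets: drop 53 → average of remaining 4 = 286/4 = 71.5
Weighted total:
  Term paper 65 × 0.21 = 13.65
  Problem sets 71.5 × 0.22 = 15.73
  Essays 90 × 0.11 = 9.9
  Reflections 50 × 0.2 = 10
  Participation 94 × 0.26 = 24.44
Sum = 73.72
73.72 is ≥ 71 and < 74 → C-

C-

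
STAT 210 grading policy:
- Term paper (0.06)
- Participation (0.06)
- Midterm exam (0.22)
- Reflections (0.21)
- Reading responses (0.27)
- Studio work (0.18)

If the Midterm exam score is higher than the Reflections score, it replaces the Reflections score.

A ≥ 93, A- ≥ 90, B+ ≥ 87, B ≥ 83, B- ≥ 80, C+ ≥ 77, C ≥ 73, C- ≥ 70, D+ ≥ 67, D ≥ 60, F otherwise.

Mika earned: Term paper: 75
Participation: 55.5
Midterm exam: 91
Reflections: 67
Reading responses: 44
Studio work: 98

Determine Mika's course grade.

C

Midterm exam (91) > Reflections (67), so Reflections counts as 91.
Weighted total:
  Term paper 75 × 0.06 = 4.5
  Participation 55.5 × 0.06 = 3.33
  Midterm exam 91 × 0.22 = 20.02
  Reflections 91 × 0.21 = 19.11
  Reading responses 44 × 0.27 = 11.88
  Studio work 98 × 0.18 = 17.64
Sum = 76.48
76.48 is ≥ 73 and < 77 → C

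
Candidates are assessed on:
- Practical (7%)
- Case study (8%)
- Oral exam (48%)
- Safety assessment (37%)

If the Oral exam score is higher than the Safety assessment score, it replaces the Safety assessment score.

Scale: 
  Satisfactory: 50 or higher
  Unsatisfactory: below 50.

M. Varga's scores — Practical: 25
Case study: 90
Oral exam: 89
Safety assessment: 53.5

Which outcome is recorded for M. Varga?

Oral exam (89) > Safety assessment (53.5), so Safety assessment counts as 89.
Weighted total:
  Practical 25 × 0.07 = 1.75
  Case study 90 × 0.08 = 7.2
  Oral exam 89 × 0.48 = 42.72
  Safety assessment 89 × 0.37 = 32.93
Sum = 84.6
84.6 ≥ 50 → Satisfactory

Satisfactory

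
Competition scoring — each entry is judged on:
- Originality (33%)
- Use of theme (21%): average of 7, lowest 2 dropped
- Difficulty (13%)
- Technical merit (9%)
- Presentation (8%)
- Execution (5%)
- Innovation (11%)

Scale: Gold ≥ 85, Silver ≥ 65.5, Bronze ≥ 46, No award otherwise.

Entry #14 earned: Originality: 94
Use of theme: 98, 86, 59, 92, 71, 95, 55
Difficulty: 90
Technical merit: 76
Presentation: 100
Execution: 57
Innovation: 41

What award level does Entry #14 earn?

Silver

Use of theme: drop 55, 59 → average of remaining 5 = 442/5 = 88.4
Weighted total:
  Originality 94 × 0.33 = 31.02
  Use of theme 88.4 × 0.21 = 18.564
  Difficulty 90 × 0.13 = 11.7
  Technical merit 76 × 0.09 = 6.84
  Presentation 100 × 0.08 = 8
  Execution 57 × 0.05 = 2.85
  Innovation 41 × 0.11 = 4.51
Sum = 83.484
83.484 is ≥ 65.5 and < 85 → Silver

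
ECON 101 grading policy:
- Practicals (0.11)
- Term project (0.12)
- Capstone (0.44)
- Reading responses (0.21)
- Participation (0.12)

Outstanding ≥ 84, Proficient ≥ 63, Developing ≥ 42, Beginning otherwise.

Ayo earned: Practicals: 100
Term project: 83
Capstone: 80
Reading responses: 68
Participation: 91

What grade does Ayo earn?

Proficient

Weighted total:
  Practicals 100 × 0.11 = 11
  Term project 83 × 0.12 = 9.96
  Capstone 80 × 0.44 = 35.2
  Reading responses 68 × 0.21 = 14.28
  Participation 91 × 0.12 = 10.92
Sum = 81.36
81.36 is ≥ 63 and < 84 → Proficient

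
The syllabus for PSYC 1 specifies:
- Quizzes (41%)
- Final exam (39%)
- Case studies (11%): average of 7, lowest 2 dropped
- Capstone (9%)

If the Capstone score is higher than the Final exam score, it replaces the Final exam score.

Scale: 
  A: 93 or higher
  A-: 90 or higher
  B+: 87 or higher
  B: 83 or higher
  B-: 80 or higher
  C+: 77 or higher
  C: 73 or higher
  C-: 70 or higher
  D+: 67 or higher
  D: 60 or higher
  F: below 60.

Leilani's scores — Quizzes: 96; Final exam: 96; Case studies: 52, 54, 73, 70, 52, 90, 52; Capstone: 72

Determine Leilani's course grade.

Case studies: drop 52, 52 → average of remaining 5 = 339/5 = 67.8
Capstone (72) ≤ Final exam (96), so Final exam stays at 96.
Weighted total:
  Quizzes 96 × 0.41 = 39.36
  Final exam 96 × 0.39 = 37.44
  Case studies 67.8 × 0.11 = 7.458
  Capstone 72 × 0.09 = 6.48
Sum = 90.738
90.738 is ≥ 90 and < 93 → A-

A-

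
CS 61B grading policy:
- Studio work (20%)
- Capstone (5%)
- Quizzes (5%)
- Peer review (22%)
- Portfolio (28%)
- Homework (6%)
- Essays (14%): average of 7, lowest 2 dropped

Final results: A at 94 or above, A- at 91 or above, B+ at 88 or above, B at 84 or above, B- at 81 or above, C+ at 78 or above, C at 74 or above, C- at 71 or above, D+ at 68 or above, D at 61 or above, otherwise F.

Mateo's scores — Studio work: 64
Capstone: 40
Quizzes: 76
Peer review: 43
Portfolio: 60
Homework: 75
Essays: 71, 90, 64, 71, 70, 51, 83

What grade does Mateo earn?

F

Essays: drop 51, 64 → average of remaining 5 = 385/5 = 77
Weighted total:
  Studio work 64 × 0.2 = 12.8
  Capstone 40 × 0.05 = 2
  Quizzes 76 × 0.05 = 3.8
  Peer review 43 × 0.22 = 9.46
  Portfolio 60 × 0.28 = 16.8
  Homework 75 × 0.06 = 4.5
  Essays 77 × 0.14 = 10.78
Sum = 60.14
60.14 < 61 → F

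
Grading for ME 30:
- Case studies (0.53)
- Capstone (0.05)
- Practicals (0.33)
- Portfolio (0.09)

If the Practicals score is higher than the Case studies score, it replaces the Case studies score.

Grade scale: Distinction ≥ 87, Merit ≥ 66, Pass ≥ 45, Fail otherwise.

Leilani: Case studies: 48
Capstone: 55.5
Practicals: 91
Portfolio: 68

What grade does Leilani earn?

Practicals (91) > Case studies (48), so Case studies counts as 91.
Weighted total:
  Case studies 91 × 0.53 = 48.23
  Capstone 55.5 × 0.05 = 2.775
  Practicals 91 × 0.33 = 30.03
  Portfolio 68 × 0.09 = 6.12
Sum = 87.155
87.155 ≥ 87 → Distinction

Distinction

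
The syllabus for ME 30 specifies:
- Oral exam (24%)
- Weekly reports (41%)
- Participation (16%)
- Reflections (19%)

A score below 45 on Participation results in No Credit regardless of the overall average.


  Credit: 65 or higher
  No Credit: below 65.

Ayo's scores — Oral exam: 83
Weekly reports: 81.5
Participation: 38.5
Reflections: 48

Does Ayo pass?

No Credit

Participation score 38.5 < 45: minimum not met.
Weighted total:
  Oral exam 83 × 0.24 = 19.92
  Weekly reports 81.5 × 0.41 = 33.415
  Participation 38.5 × 0.16 = 6.16
  Reflections 48 × 0.19 = 9.12
Sum = 68.615
Because the Participation minimum was not met, the result is No Credit.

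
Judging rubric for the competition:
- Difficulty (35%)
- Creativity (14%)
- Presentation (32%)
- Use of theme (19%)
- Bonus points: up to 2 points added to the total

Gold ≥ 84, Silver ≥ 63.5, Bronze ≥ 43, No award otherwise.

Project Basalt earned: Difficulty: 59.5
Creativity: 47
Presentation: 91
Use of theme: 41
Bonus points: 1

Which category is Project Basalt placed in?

Weighted total:
  Difficulty 59.5 × 0.35 = 20.825
  Creativity 47 × 0.14 = 6.58
  Presentation 91 × 0.32 = 29.12
  Use of theme 41 × 0.19 = 7.79
Sum = 64.315
Bonus points: 64.315 + 1 = 65.315
65.315 is ≥ 63.5 and < 84 → Silver

Silver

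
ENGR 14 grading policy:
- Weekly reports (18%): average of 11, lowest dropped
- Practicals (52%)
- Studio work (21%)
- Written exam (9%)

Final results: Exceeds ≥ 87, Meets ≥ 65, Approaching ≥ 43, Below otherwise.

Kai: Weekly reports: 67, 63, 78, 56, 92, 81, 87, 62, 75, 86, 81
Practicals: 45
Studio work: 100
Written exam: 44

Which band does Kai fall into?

Approaching

Weekly reports: drop 56 → average of remaining 10 = 772/10 = 77.2
Weighted total:
  Weekly reports 77.2 × 0.18 = 13.896
  Practicals 45 × 0.52 = 23.4
  Studio work 100 × 0.21 = 21
  Written exam 44 × 0.09 = 3.96
Sum = 62.256
62.256 is ≥ 43 and < 65 → Approaching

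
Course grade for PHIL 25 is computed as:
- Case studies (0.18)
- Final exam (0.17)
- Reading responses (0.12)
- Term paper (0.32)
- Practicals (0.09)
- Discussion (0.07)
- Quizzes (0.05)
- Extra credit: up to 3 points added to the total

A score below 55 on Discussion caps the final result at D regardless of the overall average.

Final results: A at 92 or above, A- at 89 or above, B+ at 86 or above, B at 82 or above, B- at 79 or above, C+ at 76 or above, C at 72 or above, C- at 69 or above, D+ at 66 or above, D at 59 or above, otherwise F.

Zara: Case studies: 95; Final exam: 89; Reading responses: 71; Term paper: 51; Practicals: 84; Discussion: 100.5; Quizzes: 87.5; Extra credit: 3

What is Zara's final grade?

B-

Discussion score 100.5 ≥ 55: minimum met.
Weighted total:
  Case studies 95 × 0.18 = 17.1
  Final exam 89 × 0.17 = 15.13
  Reading responses 71 × 0.12 = 8.52
  Term paper 51 × 0.32 = 16.32
  Practicals 84 × 0.09 = 7.56
  Discussion 100.5 × 0.07 = 7.035
  Quizzes 87.5 × 0.05 = 4.375
Sum = 76.04
Extra credit: 76.04 + 3 = 79.04
79.04 is ≥ 79 and < 82 → B-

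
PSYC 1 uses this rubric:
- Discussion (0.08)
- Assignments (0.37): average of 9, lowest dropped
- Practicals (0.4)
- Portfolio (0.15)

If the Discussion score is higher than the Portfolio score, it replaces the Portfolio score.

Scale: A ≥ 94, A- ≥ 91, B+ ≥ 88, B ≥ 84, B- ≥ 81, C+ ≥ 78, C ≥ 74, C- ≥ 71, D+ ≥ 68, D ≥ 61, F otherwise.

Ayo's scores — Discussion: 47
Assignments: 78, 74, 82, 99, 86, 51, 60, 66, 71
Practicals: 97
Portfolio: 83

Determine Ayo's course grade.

B-

Assignments: drop 51 → average of remaining 8 = 616/8 = 77
Discussion (47) ≤ Portfolio (83), so Portfolio stays at 83.
Weighted total:
  Discussion 47 × 0.08 = 3.76
  Assignments 77 × 0.37 = 28.49
  Practicals 97 × 0.4 = 38.8
  Portfolio 83 × 0.15 = 12.45
Sum = 83.5
83.5 is ≥ 81 and < 84 → B-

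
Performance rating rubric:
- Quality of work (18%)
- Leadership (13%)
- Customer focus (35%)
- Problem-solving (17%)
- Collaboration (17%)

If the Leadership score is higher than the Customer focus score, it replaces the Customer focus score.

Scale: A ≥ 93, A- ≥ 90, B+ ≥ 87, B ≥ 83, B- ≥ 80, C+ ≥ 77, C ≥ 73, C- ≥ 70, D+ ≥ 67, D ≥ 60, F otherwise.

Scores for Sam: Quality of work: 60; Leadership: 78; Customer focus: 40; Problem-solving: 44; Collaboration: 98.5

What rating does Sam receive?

C-

Leadership (78) > Customer focus (40), so Customer focus counts as 78.
Weighted total:
  Quality of work 60 × 0.18 = 10.8
  Leadership 78 × 0.13 = 10.14
  Customer focus 78 × 0.35 = 27.3
  Problem-solving 44 × 0.17 = 7.48
  Collaboration 98.5 × 0.17 = 16.745
Sum = 72.465
72.465 is ≥ 70 and < 73 → C-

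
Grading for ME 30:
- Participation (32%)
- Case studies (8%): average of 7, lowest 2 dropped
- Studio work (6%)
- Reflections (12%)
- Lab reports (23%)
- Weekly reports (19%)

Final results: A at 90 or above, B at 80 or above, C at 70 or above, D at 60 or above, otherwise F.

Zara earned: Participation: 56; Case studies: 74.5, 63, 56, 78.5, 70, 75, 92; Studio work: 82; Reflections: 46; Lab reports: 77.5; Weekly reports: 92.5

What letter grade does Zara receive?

Case studies: drop 56, 63 → average of remaining 5 = 390/5 = 78
Weighted total:
  Participation 56 × 0.32 = 17.92
  Case studies 78 × 0.08 = 6.24
  Studio work 82 × 0.06 = 4.92
  Reflections 46 × 0.12 = 5.52
  Lab reports 77.5 × 0.23 = 17.825
  Weekly reports 92.5 × 0.19 = 17.575
Sum = 70
70 is ≥ 70 and < 80 → C

C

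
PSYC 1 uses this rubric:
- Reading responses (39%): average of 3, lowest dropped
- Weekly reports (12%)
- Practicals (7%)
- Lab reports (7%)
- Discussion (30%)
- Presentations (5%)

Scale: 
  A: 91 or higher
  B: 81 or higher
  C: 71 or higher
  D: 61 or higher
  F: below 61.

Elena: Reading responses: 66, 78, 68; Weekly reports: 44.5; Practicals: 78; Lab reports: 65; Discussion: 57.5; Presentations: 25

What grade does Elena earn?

D

Reading responses: drop 66 → average of remaining 2 = 146/2 = 73
Weighted total:
  Reading responses 73 × 0.39 = 28.47
  Weekly reports 44.5 × 0.12 = 5.34
  Practicals 78 × 0.07 = 5.46
  Lab reports 65 × 0.07 = 4.55
  Discussion 57.5 × 0.3 = 17.25
  Presentations 25 × 0.05 = 1.25
Sum = 62.32
62.32 is ≥ 61 and < 71 → D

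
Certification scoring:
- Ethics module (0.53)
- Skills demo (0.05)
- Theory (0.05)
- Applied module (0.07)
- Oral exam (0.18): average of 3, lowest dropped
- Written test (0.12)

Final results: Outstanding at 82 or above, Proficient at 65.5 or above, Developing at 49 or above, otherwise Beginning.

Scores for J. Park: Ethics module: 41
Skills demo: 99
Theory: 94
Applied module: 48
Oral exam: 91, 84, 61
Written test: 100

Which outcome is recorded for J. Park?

Developing

Oral exam: drop 61 → average of remaining 2 = 175/2 = 87.5
Weighted total:
  Ethics module 41 × 0.53 = 21.73
  Skills demo 99 × 0.05 = 4.95
  Theory 94 × 0.05 = 4.7
  Applied module 48 × 0.07 = 3.36
  Oral exam 87.5 × 0.18 = 15.75
  Written test 100 × 0.12 = 12
Sum = 62.49
62.49 is ≥ 49 and < 65.5 → Developing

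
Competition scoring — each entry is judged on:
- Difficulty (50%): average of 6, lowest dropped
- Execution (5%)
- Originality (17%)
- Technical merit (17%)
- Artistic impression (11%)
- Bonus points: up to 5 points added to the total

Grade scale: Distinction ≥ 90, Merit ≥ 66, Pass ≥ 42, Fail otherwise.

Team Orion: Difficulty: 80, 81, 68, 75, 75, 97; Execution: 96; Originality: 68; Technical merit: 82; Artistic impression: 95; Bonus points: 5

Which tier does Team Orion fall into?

Merit

Difficulty: drop 68 → average of remaining 5 = 408/5 = 81.6
Weighted total:
  Difficulty 81.6 × 0.5 = 40.8
  Execution 96 × 0.05 = 4.8
  Originality 68 × 0.17 = 11.56
  Technical merit 82 × 0.17 = 13.94
  Artistic impression 95 × 0.11 = 10.45
Sum = 81.55
Bonus points: 81.55 + 5 = 86.55
86.55 is ≥ 66 and < 90 → Merit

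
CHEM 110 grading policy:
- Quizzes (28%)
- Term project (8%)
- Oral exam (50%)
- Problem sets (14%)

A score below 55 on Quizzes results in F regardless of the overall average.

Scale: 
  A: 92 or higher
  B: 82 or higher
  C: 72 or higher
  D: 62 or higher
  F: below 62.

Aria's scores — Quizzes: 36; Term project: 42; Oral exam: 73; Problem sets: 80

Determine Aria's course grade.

Quizzes score 36 < 55: minimum not met.
Weighted total:
  Quizzes 36 × 0.28 = 10.08
  Term project 42 × 0.08 = 3.36
  Oral exam 73 × 0.5 = 36.5
  Problem sets 80 × 0.14 = 11.2
Sum = 61.14
Because the Quizzes minimum was not met, the result is F.

F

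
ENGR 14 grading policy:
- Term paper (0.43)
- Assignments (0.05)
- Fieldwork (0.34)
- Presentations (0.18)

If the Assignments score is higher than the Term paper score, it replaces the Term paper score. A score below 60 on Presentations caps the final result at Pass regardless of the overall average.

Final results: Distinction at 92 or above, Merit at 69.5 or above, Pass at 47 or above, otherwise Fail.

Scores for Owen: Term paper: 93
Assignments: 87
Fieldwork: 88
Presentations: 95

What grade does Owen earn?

Assignments (87) ≤ Term paper (93), so Term paper stays at 93.
Presentations score 95 ≥ 60: minimum met.
Weighted total:
  Term paper 93 × 0.43 = 39.99
  Assignments 87 × 0.05 = 4.35
  Fieldwork 88 × 0.34 = 29.92
  Presentations 95 × 0.18 = 17.1
Sum = 91.36
91.36 is ≥ 69.5 and < 92 → Merit

Merit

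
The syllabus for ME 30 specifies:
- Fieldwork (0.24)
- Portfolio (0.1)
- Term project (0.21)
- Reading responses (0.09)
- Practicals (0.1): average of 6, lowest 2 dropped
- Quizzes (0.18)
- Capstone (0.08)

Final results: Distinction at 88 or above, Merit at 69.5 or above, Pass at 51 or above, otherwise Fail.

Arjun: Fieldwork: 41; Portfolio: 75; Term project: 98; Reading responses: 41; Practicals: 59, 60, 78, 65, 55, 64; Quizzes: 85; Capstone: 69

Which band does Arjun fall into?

Practicals: drop 55, 59 → average of remaining 4 = 267/4 = 66.75
Weighted total:
  Fieldwork 41 × 0.24 = 9.84
  Portfolio 75 × 0.1 = 7.5
  Term project 98 × 0.21 = 20.58
  Reading responses 41 × 0.09 = 3.69
  Practicals 66.75 × 0.1 = 6.675
  Quizzes 85 × 0.18 = 15.3
  Capstone 69 × 0.08 = 5.52
Sum = 69.105
69.105 is ≥ 51 and < 69.5 → Pass

Pass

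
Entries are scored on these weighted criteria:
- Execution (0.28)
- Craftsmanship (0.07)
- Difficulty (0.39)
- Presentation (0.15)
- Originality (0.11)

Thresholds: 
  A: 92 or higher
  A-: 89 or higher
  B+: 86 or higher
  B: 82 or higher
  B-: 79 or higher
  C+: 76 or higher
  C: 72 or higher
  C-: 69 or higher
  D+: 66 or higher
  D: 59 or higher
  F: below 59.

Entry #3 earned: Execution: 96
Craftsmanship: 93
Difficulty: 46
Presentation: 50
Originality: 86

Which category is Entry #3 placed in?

Weighted total:
  Execution 96 × 0.28 = 26.88
  Craftsmanship 93 × 0.07 = 6.51
  Difficulty 46 × 0.39 = 17.94
  Presentation 50 × 0.15 = 7.5
  Originality 86 × 0.11 = 9.46
Sum = 68.29
68.29 is ≥ 66 and < 69 → D+

D+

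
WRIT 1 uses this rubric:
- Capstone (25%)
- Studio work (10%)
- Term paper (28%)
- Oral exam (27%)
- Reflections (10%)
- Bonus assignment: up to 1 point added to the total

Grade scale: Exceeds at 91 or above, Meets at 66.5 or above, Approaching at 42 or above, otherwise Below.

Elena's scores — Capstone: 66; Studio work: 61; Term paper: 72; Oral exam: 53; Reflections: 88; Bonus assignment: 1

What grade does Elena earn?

Weighted total:
  Capstone 66 × 0.25 = 16.5
  Studio work 61 × 0.1 = 6.1
  Term paper 72 × 0.28 = 20.16
  Oral exam 53 × 0.27 = 14.31
  Reflections 88 × 0.1 = 8.8
Sum = 65.87
Bonus assignment: 65.87 + 1 = 66.87
66.87 is ≥ 66.5 and < 91 → Meets

Meets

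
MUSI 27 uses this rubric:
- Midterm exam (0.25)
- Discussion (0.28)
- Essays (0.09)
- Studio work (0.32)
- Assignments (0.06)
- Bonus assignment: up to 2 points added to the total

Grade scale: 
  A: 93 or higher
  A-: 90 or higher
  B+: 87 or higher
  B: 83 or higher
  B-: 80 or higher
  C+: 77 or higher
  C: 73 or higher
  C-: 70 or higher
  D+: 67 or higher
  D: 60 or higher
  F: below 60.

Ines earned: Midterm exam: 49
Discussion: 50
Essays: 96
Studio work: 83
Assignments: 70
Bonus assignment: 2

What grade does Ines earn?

Weighted total:
  Midterm exam 49 × 0.25 = 12.25
  Discussion 50 × 0.28 = 14
  Essays 96 × 0.09 = 8.64
  Studio work 83 × 0.32 = 26.56
  Assignments 70 × 0.06 = 4.2
Sum = 65.65
Bonus assignment: 65.65 + 2 = 67.65
67.65 is ≥ 67 and < 70 → D+

D+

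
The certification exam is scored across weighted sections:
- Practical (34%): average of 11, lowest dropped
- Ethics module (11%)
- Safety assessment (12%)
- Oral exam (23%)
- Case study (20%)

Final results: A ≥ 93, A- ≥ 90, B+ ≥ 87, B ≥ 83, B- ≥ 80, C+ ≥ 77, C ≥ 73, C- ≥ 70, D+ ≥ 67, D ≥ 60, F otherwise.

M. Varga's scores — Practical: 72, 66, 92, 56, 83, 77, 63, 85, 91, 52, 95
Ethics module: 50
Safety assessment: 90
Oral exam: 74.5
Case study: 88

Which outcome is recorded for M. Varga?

C+

Practical: drop 52 → average of remaining 10 = 780/10 = 78
Weighted total:
  Practical 78 × 0.34 = 26.52
  Ethics module 50 × 0.11 = 5.5
  Safety assessment 90 × 0.12 = 10.8
  Oral exam 74.5 × 0.23 = 17.135
  Case study 88 × 0.2 = 17.6
Sum = 77.555
77.555 is ≥ 77 and < 80 → C+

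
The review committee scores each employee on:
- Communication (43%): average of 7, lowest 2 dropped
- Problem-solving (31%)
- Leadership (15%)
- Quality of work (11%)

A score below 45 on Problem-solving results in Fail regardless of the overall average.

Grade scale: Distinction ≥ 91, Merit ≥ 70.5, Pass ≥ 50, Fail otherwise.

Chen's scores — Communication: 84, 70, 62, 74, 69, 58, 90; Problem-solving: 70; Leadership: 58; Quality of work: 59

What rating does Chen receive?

Communication: drop 58, 62 → average of remaining 5 = 387/5 = 77.4
Problem-solving score 70 ≥ 45: minimum met.
Weighted total:
  Communication 77.4 × 0.43 = 33.282
  Problem-solving 70 × 0.31 = 21.7
  Leadership 58 × 0.15 = 8.7
  Quality of work 59 × 0.11 = 6.49
Sum = 70.172
70.172 is ≥ 50 and < 70.5 → Pass

Pass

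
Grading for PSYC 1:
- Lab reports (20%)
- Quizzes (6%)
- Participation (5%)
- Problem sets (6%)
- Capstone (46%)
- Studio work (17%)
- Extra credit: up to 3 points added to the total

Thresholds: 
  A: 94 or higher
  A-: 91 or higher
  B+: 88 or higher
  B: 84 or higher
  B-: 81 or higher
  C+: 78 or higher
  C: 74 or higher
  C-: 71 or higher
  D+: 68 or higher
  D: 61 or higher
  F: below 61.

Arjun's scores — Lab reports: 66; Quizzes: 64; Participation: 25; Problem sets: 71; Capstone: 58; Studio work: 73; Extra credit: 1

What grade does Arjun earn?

Weighted total:
  Lab reports 66 × 0.2 = 13.2
  Quizzes 64 × 0.06 = 3.84
  Participation 25 × 0.05 = 1.25
  Problem sets 71 × 0.06 = 4.26
  Capstone 58 × 0.46 = 26.68
  Studio work 73 × 0.17 = 12.41
Sum = 61.64
Extra credit: 61.64 + 1 = 62.64
62.64 is ≥ 61 and < 68 → D

D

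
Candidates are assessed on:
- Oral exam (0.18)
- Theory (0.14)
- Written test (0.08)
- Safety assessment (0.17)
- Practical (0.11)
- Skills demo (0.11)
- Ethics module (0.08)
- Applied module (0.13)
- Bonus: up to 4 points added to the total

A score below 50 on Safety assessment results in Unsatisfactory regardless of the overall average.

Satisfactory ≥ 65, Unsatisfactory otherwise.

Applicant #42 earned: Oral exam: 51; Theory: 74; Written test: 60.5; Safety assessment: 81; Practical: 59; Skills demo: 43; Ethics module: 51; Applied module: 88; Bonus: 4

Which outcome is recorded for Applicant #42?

Satisfactory

Safety assessment score 81 ≥ 50: minimum met.
Weighted total:
  Oral exam 51 × 0.18 = 9.18
  Theory 74 × 0.14 = 10.36
  Written test 60.5 × 0.08 = 4.84
  Safety assessment 81 × 0.17 = 13.77
  Practical 59 × 0.11 = 6.49
  Skills demo 43 × 0.11 = 4.73
  Ethics module 51 × 0.08 = 4.08
  Applied module 88 × 0.13 = 11.44
Sum = 64.89
Bonus: 64.89 + 4 = 68.89
68.89 ≥ 65 → Satisfactory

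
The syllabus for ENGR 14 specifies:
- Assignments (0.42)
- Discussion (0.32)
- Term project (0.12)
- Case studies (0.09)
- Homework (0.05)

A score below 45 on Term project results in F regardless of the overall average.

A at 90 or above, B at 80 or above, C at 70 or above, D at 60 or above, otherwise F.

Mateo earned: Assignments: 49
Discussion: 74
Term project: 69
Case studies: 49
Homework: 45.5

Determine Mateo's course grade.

Term project score 69 ≥ 45: minimum met.
Weighted total:
  Assignments 49 × 0.42 = 20.58
  Discussion 74 × 0.32 = 23.68
  Term project 69 × 0.12 = 8.28
  Case studies 49 × 0.09 = 4.41
  Homework 45.5 × 0.05 = 2.275
Sum = 59.225
59.225 < 60 → F

F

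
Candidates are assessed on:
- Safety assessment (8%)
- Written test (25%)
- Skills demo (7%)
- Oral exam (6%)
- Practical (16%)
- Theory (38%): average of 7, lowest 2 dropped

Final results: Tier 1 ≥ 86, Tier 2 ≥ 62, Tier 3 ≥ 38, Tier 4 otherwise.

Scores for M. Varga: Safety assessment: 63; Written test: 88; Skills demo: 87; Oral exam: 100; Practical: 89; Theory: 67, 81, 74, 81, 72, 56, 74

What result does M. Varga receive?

Theory: drop 56, 67 → average of remaining 5 = 382/5 = 76.4
Weighted total:
  Safety assessment 63 × 0.08 = 5.04
  Written test 88 × 0.25 = 22
  Skills demo 87 × 0.07 = 6.09
  Oral exam 100 × 0.06 = 6
  Practical 89 × 0.16 = 14.24
  Theory 76.4 × 0.38 = 29.032
Sum = 82.402
82.402 is ≥ 62 and < 86 → Tier 2

Tier 2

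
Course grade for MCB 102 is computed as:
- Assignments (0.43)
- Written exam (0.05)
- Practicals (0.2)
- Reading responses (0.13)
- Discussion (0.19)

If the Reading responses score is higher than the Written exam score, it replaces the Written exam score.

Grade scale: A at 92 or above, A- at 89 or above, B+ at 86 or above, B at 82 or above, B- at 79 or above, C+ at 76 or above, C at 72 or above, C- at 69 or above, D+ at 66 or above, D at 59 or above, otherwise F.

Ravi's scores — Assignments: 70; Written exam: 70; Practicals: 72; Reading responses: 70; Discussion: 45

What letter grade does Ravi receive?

D

Reading responses (70) ≤ Written exam (70), so Written exam stays at 70.
Weighted total:
  Assignments 70 × 0.43 = 30.1
  Written exam 70 × 0.05 = 3.5
  Practicals 72 × 0.2 = 14.4
  Reading responses 70 × 0.13 = 9.1
  Discussion 45 × 0.19 = 8.55
Sum = 65.65
65.65 is ≥ 59 and < 66 → D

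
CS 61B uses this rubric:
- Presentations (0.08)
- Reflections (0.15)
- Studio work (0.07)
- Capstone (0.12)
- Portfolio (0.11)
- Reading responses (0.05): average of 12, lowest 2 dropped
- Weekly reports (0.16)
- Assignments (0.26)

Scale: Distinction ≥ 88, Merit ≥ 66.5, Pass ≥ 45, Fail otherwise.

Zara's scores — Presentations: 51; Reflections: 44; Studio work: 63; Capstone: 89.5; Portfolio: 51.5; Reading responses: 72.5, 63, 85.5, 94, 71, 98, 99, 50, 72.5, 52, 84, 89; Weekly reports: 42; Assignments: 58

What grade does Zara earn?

Pass

Reading responses: drop 50, 52 → average of remaining 10 = 828.5/10 = 82.85
Weighted total:
  Presentations 51 × 0.08 = 4.08
  Reflections 44 × 0.15 = 6.6
  Studio work 63 × 0.07 = 4.41
  Capstone 89.5 × 0.12 = 10.74
  Portfolio 51.5 × 0.11 = 5.665
  Reading responses 82.85 × 0.05 = 4.1425
  Weekly reports 42 × 0.16 = 6.72
  Assignments 58 × 0.26 = 15.08
Sum = 57.4375
57.4375 is ≥ 45 and < 66.5 → Pass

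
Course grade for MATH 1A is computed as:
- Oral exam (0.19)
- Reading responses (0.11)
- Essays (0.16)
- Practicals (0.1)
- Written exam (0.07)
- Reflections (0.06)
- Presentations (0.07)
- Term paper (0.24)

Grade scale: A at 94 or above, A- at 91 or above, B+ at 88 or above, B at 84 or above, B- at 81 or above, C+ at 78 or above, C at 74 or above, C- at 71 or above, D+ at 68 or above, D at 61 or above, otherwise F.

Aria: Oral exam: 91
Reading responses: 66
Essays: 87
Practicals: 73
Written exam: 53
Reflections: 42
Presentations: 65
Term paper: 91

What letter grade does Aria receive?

C+

Weighted total:
  Oral exam 91 × 0.19 = 17.29
  Reading responses 66 × 0.11 = 7.26
  Essays 87 × 0.16 = 13.92
  Practicals 73 × 0.1 = 7.3
  Written exam 53 × 0.07 = 3.71
  Reflections 42 × 0.06 = 2.52
  Presentations 65 × 0.07 = 4.55
  Term paper 91 × 0.24 = 21.84
Sum = 78.39
78.39 is ≥ 78 and < 81 → C+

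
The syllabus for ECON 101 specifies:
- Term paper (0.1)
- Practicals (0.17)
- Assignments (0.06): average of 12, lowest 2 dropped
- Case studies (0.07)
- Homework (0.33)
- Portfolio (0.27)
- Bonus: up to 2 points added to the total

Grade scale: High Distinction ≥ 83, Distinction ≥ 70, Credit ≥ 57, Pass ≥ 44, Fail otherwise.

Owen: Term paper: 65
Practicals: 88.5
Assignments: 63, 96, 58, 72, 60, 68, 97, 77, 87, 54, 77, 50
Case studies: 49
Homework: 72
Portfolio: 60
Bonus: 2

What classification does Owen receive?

Assignments: drop 50, 54 → average of remaining 10 = 755/10 = 75.5
Weighted total:
  Term paper 65 × 0.1 = 6.5
  Practicals 88.5 × 0.17 = 15.045
  Assignments 75.5 × 0.06 = 4.53
  Case studies 49 × 0.07 = 3.43
  Homework 72 × 0.33 = 23.76
  Portfolio 60 × 0.27 = 16.2
Sum = 69.465
Bonus: 69.465 + 2 = 71.465
71.465 is ≥ 70 and < 83 → Distinction

Distinction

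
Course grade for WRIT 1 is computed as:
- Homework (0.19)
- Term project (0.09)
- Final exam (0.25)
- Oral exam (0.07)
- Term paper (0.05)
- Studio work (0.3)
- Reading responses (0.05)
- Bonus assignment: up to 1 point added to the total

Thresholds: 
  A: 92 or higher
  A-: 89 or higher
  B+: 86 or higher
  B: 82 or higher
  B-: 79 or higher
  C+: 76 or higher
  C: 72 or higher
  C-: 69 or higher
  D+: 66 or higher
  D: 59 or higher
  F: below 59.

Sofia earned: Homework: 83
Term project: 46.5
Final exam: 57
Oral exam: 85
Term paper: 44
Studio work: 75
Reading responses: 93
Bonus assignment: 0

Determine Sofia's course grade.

Weighted total:
  Homework 83 × 0.19 = 15.77
  Term project 46.5 × 0.09 = 4.185
  Final exam 57 × 0.25 = 14.25
  Oral exam 85 × 0.07 = 5.95
  Term paper 44 × 0.05 = 2.2
  Studio work 75 × 0.3 = 22.5
  Reading responses 93 × 0.05 = 4.65
Sum = 69.505
Bonus assignment: 69.505 + 0 = 69.505
69.505 is ≥ 69 and < 72 → C-

C-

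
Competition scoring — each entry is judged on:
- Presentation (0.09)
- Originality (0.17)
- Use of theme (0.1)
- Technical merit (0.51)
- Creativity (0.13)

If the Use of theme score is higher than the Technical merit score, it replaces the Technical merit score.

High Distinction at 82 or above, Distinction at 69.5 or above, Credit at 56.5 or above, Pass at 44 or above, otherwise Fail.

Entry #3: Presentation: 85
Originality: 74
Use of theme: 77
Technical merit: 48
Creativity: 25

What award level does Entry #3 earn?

Distinction

Use of theme (77) > Technical merit (48), so Technical merit counts as 77.
Weighted total:
  Presentation 85 × 0.09 = 7.65
  Originality 74 × 0.17 = 12.58
  Use of theme 77 × 0.1 = 7.7
  Technical merit 77 × 0.51 = 39.27
  Creativity 25 × 0.13 = 3.25
Sum = 70.45
70.45 is ≥ 69.5 and < 82 → Distinction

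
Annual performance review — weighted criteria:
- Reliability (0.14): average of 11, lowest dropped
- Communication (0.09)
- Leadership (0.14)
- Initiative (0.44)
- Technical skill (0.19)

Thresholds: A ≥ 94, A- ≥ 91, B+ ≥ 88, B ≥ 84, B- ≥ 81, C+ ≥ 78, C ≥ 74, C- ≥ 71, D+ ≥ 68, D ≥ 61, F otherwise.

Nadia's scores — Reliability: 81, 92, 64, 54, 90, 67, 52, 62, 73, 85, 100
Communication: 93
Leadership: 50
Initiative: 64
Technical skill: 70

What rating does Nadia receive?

Reliability: drop 52 → average of remaining 10 = 768/10 = 76.8
Weighted total:
  Reliability 76.8 × 0.14 = 10.752
  Communication 93 × 0.09 = 8.37
  Leadership 50 × 0.14 = 7
  Initiative 64 × 0.44 = 28.16
  Technical skill 70 × 0.19 = 13.3
Sum = 67.582
67.582 is ≥ 61 and < 68 → D

D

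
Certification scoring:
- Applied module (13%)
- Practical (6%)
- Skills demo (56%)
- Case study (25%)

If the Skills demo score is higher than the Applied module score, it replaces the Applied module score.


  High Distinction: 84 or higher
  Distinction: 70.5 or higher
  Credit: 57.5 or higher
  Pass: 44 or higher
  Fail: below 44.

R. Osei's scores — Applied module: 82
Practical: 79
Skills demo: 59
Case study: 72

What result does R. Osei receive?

Credit

Skills demo (59) ≤ Applied module (82), so Applied module stays at 82.
Weighted total:
  Applied module 82 × 0.13 = 10.66
  Practical 79 × 0.06 = 4.74
  Skills demo 59 × 0.56 = 33.04
  Case study 72 × 0.25 = 18
Sum = 66.44
66.44 is ≥ 57.5 and < 70.5 → Credit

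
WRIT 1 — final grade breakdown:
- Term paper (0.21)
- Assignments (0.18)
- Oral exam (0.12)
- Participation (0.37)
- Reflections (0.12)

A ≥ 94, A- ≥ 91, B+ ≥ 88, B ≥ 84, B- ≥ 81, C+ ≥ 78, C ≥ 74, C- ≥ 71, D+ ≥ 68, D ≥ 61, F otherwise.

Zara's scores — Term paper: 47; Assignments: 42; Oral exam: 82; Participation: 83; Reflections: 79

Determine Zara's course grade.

Weighted total:
  Term paper 47 × 0.21 = 9.87
  Assignments 42 × 0.18 = 7.56
  Oral exam 82 × 0.12 = 9.84
  Participation 83 × 0.37 = 30.71
  Reflections 79 × 0.12 = 9.48
Sum = 67.46
67.46 is ≥ 61 and < 68 → D

D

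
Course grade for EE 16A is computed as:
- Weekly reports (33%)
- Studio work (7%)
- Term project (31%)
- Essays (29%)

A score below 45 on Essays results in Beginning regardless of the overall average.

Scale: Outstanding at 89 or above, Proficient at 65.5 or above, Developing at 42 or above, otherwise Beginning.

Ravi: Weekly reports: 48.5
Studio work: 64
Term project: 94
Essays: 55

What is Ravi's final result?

Proficient

Essays score 55 ≥ 45: minimum met.
Weighted total:
  Weekly reports 48.5 × 0.33 = 16.005
  Studio work 64 × 0.07 = 4.48
  Term project 94 × 0.31 = 29.14
  Essays 55 × 0.29 = 15.95
Sum = 65.575
65.575 is ≥ 65.5 and < 89 → Proficient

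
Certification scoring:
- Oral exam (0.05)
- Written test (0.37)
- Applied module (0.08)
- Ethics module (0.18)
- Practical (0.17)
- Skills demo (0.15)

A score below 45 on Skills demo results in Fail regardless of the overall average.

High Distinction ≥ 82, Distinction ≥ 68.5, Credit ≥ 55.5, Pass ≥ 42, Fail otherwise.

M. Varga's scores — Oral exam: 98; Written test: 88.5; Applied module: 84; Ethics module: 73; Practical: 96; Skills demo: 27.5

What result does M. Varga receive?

Fail

Skills demo score 27.5 < 45: minimum not met.
Weighted total:
  Oral exam 98 × 0.05 = 4.9
  Written test 88.5 × 0.37 = 32.745
  Applied module 84 × 0.08 = 6.72
  Ethics module 73 × 0.18 = 13.14
  Practical 96 × 0.17 = 16.32
  Skills demo 27.5 × 0.15 = 4.125
Sum = 77.95
Because the Skills demo minimum was not met, the result is Fail.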